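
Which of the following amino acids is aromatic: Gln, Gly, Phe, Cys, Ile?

Phenylalanine (F), tryptophan (W), and tyrosine (Y) have aromatic ring side chains.
Of the listed options, only Phe belongs to this group.

Phe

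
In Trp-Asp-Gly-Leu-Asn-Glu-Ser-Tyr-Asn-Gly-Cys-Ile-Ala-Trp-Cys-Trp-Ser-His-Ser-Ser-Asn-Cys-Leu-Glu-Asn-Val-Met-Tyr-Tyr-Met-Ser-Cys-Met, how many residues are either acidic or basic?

4

Acidic: D, E. Basic: H, K, R.
Acidic residues here: Asp2, Glu6, Glu24 (3).
Basic residues here: His18 (1).
The two groups share no amino acid, so total = 3 + 1 = 4.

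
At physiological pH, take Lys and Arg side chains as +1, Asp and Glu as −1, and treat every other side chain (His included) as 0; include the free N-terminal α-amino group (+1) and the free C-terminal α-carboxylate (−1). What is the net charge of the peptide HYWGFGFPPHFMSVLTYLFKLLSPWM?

Positive (K, R): K20 → +1.
Negative (D, E): none → −0.
The N-terminus (+1) and C-terminus (−1) cancel.
Net charge = (+1) + (−0) = +1.

+1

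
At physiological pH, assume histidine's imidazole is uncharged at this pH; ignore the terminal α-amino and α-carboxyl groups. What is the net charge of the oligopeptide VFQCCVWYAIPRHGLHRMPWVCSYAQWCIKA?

+3

At pH ~7.4 the Lys and Arg side chains are protonated (+1), the Asp and Glu side chains are deprotonated (−1), and with His taken as neutral all other side chains carry no charge.
Positive (K, R): R12, R17, K30 → +3.
Negative (D, E): none → −0.
Net charge = (+3) + (−0) = +3.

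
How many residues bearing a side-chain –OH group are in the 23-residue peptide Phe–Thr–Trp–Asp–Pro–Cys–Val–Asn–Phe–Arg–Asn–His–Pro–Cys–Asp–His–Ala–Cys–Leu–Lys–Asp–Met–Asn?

S, T, and Y are the three residues with a side-chain hydroxyl.
Matching residues: Thr2.

1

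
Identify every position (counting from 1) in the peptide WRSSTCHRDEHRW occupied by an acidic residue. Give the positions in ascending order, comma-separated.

9, 10

Aspartate (D) and glutamate (E) have carboxylic-acid side chains and are the acidic amino acids.
Matching residues: D9, E10.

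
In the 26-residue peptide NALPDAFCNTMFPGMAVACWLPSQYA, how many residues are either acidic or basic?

Acidic: D, E. Basic: H, K, R.
Acidic residues here: D5 (1).
Basic residues here: none (0).
The two groups share no amino acid, so total = 1 + 0 = 1.

1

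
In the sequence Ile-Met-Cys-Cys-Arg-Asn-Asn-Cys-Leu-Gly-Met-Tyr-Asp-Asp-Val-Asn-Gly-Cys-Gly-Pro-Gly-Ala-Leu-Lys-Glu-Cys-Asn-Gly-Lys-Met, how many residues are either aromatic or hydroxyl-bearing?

1

Aromatic: F, W, Y. Hydroxyl-bearing: S, T, Y.
Aromatic residues here: Tyr12 (1).
Hydroxyl-bearing residues here: Tyr12 (1).
Y is in both groups, so the 1 Y residue must not be double-counted.
Total = 1 + 1 − 1 = 1.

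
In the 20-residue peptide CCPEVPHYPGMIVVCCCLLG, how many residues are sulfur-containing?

6

Cysteine (C, thiol) and methionine (M, thioether) are the two sulfur-containing amino acids.
Matching residues: C1, C2, M11, C15, C16, C17.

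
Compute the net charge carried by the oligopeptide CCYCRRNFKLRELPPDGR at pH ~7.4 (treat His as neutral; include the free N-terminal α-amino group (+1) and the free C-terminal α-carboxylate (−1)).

+3

Near pH 7.4, K and R contribute +1 each, D and E contribute −1 each, and every other side chain (His included, as stated) is uncharged.
Positive (K, R): R5, R6, K9, R11, R18 → +5.
Negative (D, E): E12, D16 → −2.
The N-terminus (+1) and C-terminus (−1) cancel.
Net charge = (+5) + (−2) = +3.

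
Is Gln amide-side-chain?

Yes

The amide-side-chain residues are Asn (N) and Gln (Q).
Glutamine is in this group.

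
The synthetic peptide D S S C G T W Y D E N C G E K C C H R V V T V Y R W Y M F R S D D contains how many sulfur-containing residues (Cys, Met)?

Matching residues: C4, C12, C16, C17, M28.

5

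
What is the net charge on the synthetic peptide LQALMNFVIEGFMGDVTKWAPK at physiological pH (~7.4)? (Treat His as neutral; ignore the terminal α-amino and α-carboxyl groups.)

0

Near pH 7.4, K and R contribute +1 each, D and E contribute −1 each, and every other side chain (His included, as stated) is uncharged.
Positive (K, R): K18, K22 → +2.
Negative (D, E): E10, D15 → −2.
Net charge = (+2) + (−2) = 0.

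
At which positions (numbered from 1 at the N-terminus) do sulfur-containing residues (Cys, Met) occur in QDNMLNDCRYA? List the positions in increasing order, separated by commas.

4, 8

Matching residues: M4, C8.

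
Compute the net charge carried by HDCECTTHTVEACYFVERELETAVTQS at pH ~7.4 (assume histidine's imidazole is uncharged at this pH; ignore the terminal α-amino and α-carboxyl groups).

-5

The side chains ionized at physiological pH are Lys/Arg (+1) and Asp/Glu (−1); with His treated as neutral, nothing else contributes.
Positive (K, R): R18 → +1.
Negative (D, E): D2, E4, E11, E17, E19, E21 → −6.
Net charge = (+1) + (−6) = −5.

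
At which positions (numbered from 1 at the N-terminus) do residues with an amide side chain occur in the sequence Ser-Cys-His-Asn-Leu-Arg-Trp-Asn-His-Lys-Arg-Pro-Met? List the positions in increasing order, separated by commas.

4, 8

Only N (asparagine) and Q (glutamine) carry a side-chain carboxamide.
Matching residues: Asn4, Asn8.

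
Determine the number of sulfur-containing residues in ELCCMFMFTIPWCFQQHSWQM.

Only Cys (C) and Met (M) have a sulfur atom in the side chain.
Matching residues: C3, C4, M5, M7, C13, M21.

6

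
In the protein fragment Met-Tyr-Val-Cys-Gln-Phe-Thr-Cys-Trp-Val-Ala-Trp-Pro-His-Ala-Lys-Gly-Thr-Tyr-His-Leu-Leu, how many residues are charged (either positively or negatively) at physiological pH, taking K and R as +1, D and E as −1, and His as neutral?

Charged side chains at pH ~7.4: K, R (positive); D, E (negative).
Matching residues: Lys16.

1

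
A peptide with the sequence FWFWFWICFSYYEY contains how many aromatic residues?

10

Phenylalanine (F), tryptophan (W), and tyrosine (Y) have aromatic ring side chains.
Matching residues: F1, W2, F3, W4, F5, W6, F9, Y11, Y12, Y14.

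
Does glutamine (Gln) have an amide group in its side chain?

Yes

The amide-side-chain residues are Asn (N) and Gln (Q).
Glutamine is in this group.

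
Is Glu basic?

No

The basic amino acids are Lys (K), Arg (R), and His (H).
Glutamate is not in this group.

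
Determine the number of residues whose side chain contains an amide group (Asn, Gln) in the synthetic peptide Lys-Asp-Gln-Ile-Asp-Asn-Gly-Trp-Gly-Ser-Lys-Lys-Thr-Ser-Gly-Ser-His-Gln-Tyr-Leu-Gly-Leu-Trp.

3

Matching residues: Gln3, Asn6, Gln18.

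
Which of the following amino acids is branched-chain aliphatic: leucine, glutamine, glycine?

leucine

V, L, and I make up the branched-chain aliphatic group.
Of the listed options, only leucine belongs to this group.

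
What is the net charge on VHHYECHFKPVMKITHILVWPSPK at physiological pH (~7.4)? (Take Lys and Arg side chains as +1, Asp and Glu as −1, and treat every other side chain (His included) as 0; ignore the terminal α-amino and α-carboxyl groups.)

Positive (K, R): K9, K13, K24 → +3.
Negative (D, E): E5 → −1.
Net charge = (+3) + (−1) = +2.

+2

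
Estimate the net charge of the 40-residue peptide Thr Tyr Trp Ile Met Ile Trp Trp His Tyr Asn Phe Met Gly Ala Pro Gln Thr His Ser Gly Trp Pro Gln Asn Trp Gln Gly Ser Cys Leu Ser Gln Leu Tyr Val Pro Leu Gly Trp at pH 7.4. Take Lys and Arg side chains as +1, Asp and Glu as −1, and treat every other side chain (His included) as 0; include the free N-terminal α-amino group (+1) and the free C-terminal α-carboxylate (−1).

Positive (K, R): none → +0.
Negative (D, E): none → −0.
The N-terminus (+1) and C-terminus (−1) cancel.
Net charge = (+0) + (−0) = 0.

0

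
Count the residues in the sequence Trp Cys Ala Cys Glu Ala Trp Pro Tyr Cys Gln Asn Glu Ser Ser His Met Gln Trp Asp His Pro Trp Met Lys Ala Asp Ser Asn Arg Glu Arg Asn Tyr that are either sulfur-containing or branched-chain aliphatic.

5

Sulfur-containing: C, M. Branched-chain aliphatic: I, L, V.
Sulfur-containing residues here: Cys2, Cys4, Cys10, Met17, Met24 (5).
Branched-chain aliphatic residues here: none (0).
The two groups share no amino acid, so total = 5 + 0 = 5.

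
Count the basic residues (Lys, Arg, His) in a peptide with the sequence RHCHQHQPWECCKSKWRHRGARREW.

11

Matching residues: R1, H2, H4, H6, K13, K15, R17, H18, R19, R22, R23.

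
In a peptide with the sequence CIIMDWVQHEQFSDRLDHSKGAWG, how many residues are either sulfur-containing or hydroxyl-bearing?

Sulfur-containing: C, M. Hydroxyl-bearing: S, T, Y.
Sulfur-containing residues here: C1, M4 (2).
Hydroxyl-bearing residues here: S13, S19 (2).
The two groups share no amino acid, so total = 2 + 2 = 4.

4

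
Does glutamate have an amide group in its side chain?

No

The amide-side-chain residues are Asn (N) and Gln (Q).
Glutamate is not in this group.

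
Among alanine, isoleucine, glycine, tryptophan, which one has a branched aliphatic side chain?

The BCAAs are Val, Leu, and Ile — aliphatic side chains with a branch point.
Of the listed options, only isoleucine belongs to this group.

isoleucine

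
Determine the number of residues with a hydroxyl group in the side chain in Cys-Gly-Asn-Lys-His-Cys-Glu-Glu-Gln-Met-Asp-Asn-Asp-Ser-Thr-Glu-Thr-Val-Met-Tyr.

The –OH-bearing residues are Ser, Thr (aliphatic alcohols), and Tyr (phenol).
Matching residues: Ser14, Thr15, Thr17, Tyr20.

4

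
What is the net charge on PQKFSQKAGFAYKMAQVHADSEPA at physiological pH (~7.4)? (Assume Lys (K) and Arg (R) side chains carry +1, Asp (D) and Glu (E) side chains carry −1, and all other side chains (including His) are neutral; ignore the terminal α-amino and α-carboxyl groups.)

Positive (K, R): K3, K7, K13 → +3.
Negative (D, E): D20, E22 → −2.
Net charge = (+3) + (−2) = +1.

+1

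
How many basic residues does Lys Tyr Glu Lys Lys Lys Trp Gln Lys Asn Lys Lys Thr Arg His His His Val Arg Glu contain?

The basic amino acids are Lys (K), Arg (R), and His (H).
Matching residues: Lys1, Lys4, Lys5, Lys6, Lys9, Lys11, Lys12, Arg14, His15, His16, His17, Arg19.

12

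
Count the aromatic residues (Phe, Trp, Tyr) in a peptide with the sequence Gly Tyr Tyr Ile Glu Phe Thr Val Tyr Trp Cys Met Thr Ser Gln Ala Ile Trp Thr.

6

Matching residues: Tyr2, Tyr3, Phe6, Tyr9, Trp10, Trp18.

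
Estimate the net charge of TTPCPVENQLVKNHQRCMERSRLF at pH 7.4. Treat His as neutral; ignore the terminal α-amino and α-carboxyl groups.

At pH ~7.4 the Lys and Arg side chains are protonated (+1), the Asp and Glu side chains are deprotonated (−1), and with His taken as neutral all other side chains carry no charge.
Positive (K, R): K12, R16, R20, R22 → +4.
Negative (D, E): E7, E19 → −2.
Net charge = (+4) + (−2) = +2.

+2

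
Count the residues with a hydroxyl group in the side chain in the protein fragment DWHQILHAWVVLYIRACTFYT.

4

S, T, and Y are the three residues with a side-chain hydroxyl.
Matching residues: Y13, T18, Y20, T21.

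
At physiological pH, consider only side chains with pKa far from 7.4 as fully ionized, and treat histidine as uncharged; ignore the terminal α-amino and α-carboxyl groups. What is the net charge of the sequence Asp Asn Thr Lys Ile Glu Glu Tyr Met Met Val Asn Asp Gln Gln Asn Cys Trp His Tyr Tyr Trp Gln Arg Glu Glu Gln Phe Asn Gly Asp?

-5

At pH ~7.4 the Lys and Arg side chains are protonated (+1), the Asp and Glu side chains are deprotonated (−1), and with His taken as neutral all other side chains carry no charge.
Positive (K, R): Lys4, Arg24 → +2.
Negative (D, E): Asp1, Glu6, Glu7, Asp13, Glu25, Glu26, Asp31 → −7.
Net charge = (+2) + (−7) = −5.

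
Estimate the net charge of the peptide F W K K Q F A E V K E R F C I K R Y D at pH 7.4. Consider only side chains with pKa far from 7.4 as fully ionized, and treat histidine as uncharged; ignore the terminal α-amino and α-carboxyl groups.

+3

The side chains ionized at physiological pH are Lys/Arg (+1) and Asp/Glu (−1); with His treated as neutral, nothing else contributes.
Positive (K, R): K3, K4, K10, R12, K16, R17 → +6.
Negative (D, E): E8, E11, D19 → −3.
Net charge = (+6) + (−3) = +3.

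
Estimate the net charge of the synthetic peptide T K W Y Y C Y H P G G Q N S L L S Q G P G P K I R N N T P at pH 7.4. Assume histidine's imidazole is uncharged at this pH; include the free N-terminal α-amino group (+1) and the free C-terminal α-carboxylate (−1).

At pH ~7.4 the Lys and Arg side chains are protonated (+1), the Asp and Glu side chains are deprotonated (−1), and with His taken as neutral all other side chains carry no charge.
Positive (K, R): K2, K23, R25 → +3.
Negative (D, E): none → −0.
The N-terminus (+1) and C-terminus (−1) cancel.
Net charge = (+3) + (−0) = +3.

+3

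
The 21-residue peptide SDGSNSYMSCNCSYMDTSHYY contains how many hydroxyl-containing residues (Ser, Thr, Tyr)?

Matching residues: S1, S4, S6, Y7, S9, S13, Y14, T17, S18, Y20, Y21.

11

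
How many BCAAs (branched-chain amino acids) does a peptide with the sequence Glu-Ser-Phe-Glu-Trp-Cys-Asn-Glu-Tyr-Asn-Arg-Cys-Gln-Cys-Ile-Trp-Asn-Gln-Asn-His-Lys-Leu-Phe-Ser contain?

2

Valine (V), leucine (L), and isoleucine (I) are the branched-chain amino acids.
Matching residues: Ile15, Leu22.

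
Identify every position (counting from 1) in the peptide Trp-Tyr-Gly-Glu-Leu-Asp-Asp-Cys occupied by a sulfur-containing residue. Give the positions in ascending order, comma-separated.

8

The sulfur-bearing residues are cysteine (–SH) and methionine (–S–CH₃).
Matching residues: Cys8.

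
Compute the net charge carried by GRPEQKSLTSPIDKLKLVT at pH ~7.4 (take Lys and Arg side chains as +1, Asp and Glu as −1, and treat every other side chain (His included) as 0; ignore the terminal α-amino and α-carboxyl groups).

+2

Positive (K, R): R2, K6, K14, K16 → +4.
Negative (D, E): E4, D13 → −2.
Net charge = (+4) + (−2) = +2.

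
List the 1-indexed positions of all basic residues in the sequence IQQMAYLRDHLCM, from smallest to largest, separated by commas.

The basic amino acids are Lys (K), Arg (R), and His (H).
Matching residues: R8, H10.

8, 10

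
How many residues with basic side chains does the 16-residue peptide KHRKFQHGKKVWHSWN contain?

8

The basic amino acids are Lys (K), Arg (R), and His (H).
Matching residues: K1, H2, R3, K4, H7, K9, K10, H13.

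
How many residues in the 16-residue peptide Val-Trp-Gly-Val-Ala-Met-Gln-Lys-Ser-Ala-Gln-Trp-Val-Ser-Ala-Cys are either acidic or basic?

1

Acidic: D, E. Basic: H, K, R.
Acidic residues here: none (0).
Basic residues here: Lys8 (1).
The two groups share no amino acid, so total = 0 + 1 = 1.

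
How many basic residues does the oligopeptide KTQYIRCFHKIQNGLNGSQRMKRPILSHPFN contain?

8

K, R, and H are the three residues with basic side chains (ε-amine, guanidinium, and imidazole respectively).
Matching residues: K1, R6, H9, K10, R20, K22, R23, H28.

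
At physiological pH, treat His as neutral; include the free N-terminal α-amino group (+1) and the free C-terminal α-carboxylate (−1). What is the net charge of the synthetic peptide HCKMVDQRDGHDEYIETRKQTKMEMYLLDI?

-2

Near pH 7.4, K and R contribute +1 each, D and E contribute −1 each, and every other side chain (His included, as stated) is uncharged.
Positive (K, R): K3, R8, R18, K19, K22 → +5.
Negative (D, E): D6, D9, D12, E13, E16, E24, D29 → −7.
The N-terminus (+1) and C-terminus (−1) cancel.
Net charge = (+5) + (−7) = −2.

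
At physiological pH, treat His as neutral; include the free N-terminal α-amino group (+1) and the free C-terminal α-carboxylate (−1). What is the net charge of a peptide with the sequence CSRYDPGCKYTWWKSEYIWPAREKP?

+2

The side chains ionized at physiological pH are Lys/Arg (+1) and Asp/Glu (−1); with His treated as neutral, nothing else contributes.
Positive (K, R): R3, K9, K14, R22, K24 → +5.
Negative (D, E): D5, E16, E23 → −3.
The N-terminus (+1) and C-terminus (−1) cancel.
Net charge = (+5) + (−3) = +2.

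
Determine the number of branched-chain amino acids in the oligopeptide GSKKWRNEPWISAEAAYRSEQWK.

1

V, L, and I make up the branched-chain aliphatic group.
Matching residues: I11.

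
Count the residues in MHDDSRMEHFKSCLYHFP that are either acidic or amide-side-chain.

3

Acidic: D, E. Amide-side-chain: N, Q.
Acidic residues here: D3, D4, E8 (3).
Amide-side-chain residues here: none (0).
The two groups share no amino acid, so total = 3 + 0 = 3.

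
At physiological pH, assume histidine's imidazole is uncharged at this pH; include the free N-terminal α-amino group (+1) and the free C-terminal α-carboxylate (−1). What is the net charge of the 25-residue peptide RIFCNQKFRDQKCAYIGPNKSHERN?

The side chains ionized at physiological pH are Lys/Arg (+1) and Asp/Glu (−1); with His treated as neutral, nothing else contributes.
Positive (K, R): R1, K7, R9, K12, K20, R24 → +6.
Negative (D, E): D10, E23 → −2.
The N-terminus (+1) and C-terminus (−1) cancel.
Net charge = (+6) + (−2) = +4.

+4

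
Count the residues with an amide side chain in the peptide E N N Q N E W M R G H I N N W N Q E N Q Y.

Only N (asparagine) and Q (glutamine) carry a side-chain carboxamide.
Matching residues: N2, N3, Q4, N5, N13, N14, N16, Q17, N19, Q20.

10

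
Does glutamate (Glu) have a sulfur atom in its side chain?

Cysteine (C, thiol) and methionine (M, thioether) are the two sulfur-containing amino acids.
Glutamate is not in this group.

No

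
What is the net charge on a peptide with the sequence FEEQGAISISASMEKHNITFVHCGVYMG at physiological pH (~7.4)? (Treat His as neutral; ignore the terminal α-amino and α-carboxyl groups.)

The side chains ionized at physiological pH are Lys/Arg (+1) and Asp/Glu (−1); with His treated as neutral, nothing else contributes.
Positive (K, R): K15 → +1.
Negative (D, E): E2, E3, E14 → −3.
Net charge = (+1) + (−3) = −2.

-2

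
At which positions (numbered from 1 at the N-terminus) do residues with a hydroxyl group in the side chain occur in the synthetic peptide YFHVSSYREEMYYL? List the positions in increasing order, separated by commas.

1, 5, 6, 7, 12, 13

Serine (S), threonine (T), and tyrosine (Y) each carry a hydroxyl group on the side chain.
Matching residues: Y1, S5, S6, Y7, Y12, Y13.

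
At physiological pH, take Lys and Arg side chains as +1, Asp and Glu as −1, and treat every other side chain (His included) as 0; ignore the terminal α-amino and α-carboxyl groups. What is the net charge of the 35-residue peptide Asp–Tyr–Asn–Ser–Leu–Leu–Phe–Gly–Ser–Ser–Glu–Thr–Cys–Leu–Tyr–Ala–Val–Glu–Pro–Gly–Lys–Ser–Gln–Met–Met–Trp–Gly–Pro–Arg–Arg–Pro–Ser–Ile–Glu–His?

Positive (K, R): Lys21, Arg29, Arg30 → +3.
Negative (D, E): Asp1, Glu11, Glu18, Glu34 → −4.
Net charge = (+3) + (−4) = −1.

-1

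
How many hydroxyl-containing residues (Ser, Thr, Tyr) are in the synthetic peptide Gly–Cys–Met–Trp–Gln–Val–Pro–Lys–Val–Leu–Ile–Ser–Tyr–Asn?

2

Matching residues: Ser12, Tyr13.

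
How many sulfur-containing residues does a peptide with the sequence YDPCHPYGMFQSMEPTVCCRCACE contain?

Only Cys (C) and Met (M) have a sulfur atom in the side chain.
Matching residues: C4, M9, M13, C18, C19, C21, C23.

7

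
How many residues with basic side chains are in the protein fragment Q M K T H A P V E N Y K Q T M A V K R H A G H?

The basic amino acids are Lys (K), Arg (R), and His (H).
Matching residues: K3, H5, K12, K18, R19, H20, H23.

7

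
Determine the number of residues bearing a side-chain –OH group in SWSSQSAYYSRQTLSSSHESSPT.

The –OH-bearing residues are Ser, Thr (aliphatic alcohols), and Tyr (phenol).
Matching residues: S1, S3, S4, S6, Y8, Y9, S10, T13, S15, S16, S17, S20, S21, T23.

14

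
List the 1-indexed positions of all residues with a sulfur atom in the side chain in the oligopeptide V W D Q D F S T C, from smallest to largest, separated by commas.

Only Cys (C) and Met (M) have a sulfur atom in the side chain.
Matching residues: C9.

9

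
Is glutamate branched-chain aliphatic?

Valine (V), leucine (L), and isoleucine (I) are the branched-chain amino acids.
Glutamate is not in this group.

No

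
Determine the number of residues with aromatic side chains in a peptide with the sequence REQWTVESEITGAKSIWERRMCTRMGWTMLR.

The aromatic amino acids are Phe (F, benzyl), Trp (W, indole), and Tyr (Y, phenol).
Matching residues: W4, W17, W27.

3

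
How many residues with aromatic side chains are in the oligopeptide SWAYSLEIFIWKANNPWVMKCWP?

The aromatic amino acids are Phe (F, benzyl), Trp (W, indole), and Tyr (Y, phenol).
Matching residues: W2, Y4, F9, W11, W17, W22.

6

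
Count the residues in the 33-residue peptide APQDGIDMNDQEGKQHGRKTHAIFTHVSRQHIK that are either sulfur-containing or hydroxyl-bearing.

4

Sulfur-containing: C, M. Hydroxyl-bearing: S, T, Y.
Sulfur-containing residues here: M8 (1).
Hydroxyl-bearing residues here: T20, T25, S28 (3).
The two groups share no amino acid, so total = 1 + 3 = 4.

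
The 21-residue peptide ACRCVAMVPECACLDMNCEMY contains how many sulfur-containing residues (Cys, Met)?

Matching residues: C2, C4, M7, C11, C13, M16, C18, M20.

8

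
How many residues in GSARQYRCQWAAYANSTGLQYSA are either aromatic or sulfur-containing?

5

Aromatic: F, W, Y. Sulfur-containing: C, M.
Aromatic residues here: Y6, W10, Y13, Y21 (4).
Sulfur-containing residues here: C8 (1).
The two groups share no amino acid, so total = 4 + 1 = 5.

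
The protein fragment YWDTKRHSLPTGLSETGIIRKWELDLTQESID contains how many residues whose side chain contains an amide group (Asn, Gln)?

Matching residues: Q28.

1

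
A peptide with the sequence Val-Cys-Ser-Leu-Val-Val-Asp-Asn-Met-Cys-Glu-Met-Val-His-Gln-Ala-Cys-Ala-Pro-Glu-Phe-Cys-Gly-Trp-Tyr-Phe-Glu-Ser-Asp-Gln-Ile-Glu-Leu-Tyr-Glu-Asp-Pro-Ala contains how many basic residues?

K, R, and H are the three residues with basic side chains (ε-amine, guanidinium, and imidazole respectively).
Matching residues: His14.

1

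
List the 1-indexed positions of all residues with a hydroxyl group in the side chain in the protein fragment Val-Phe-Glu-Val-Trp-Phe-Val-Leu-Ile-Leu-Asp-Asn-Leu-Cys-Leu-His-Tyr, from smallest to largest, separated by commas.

Serine (S), threonine (T), and tyrosine (Y) each carry a hydroxyl group on the side chain.
Matching residues: Tyr17.

17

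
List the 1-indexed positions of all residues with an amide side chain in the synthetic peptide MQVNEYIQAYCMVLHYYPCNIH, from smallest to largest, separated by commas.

Only N (asparagine) and Q (glutamine) carry a side-chain carboxamide.
Matching residues: Q2, N4, Q8, N20.

2, 4, 8, 20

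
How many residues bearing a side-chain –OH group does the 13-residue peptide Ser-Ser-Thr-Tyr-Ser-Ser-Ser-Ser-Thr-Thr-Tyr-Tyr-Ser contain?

13

The –OH-bearing residues are Ser, Thr (aliphatic alcohols), and Tyr (phenol).
Matching residues: Ser1, Ser2, Thr3, Tyr4, Ser5, Ser6, Ser7, Ser8, Thr9, Thr10, Tyr11, Tyr12, Ser13.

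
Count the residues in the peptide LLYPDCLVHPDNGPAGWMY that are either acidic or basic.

Acidic: D, E. Basic: H, K, R.
Acidic residues here: D5, D11 (2).
Basic residues here: H9 (1).
The two groups share no amino acid, so total = 2 + 1 = 3.

3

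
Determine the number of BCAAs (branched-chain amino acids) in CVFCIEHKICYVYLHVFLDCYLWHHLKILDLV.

13

The BCAAs are Val, Leu, and Ile — aliphatic side chains with a branch point.
Matching residues: V2, I5, I9, V12, L14, V16, L18, L22, L26, I28, L29, L31, V32.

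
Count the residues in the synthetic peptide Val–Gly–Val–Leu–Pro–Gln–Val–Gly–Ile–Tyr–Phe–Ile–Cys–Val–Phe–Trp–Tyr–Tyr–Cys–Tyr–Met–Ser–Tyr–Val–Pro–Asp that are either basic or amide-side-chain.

Basic: H, K, R. Amide-side-chain: N, Q.
Basic residues here: none (0).
Amide-side-chain residues here: Gln6 (1).
The two groups share no amino acid, so total = 0 + 1 = 1.

1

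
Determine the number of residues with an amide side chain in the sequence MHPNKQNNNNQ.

Only N (asparagine) and Q (glutamine) carry a side-chain carboxamide.
Matching residues: N4, Q6, N7, N8, N9, N10, Q11.

7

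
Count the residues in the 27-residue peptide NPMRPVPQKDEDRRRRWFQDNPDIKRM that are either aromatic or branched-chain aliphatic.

4

Aromatic: F, W, Y. Branched-chain aliphatic: I, L, V.
Aromatic residues here: W17, F18 (2).
Branched-chain aliphatic residues here: V6, I24 (2).
The two groups share no amino acid, so total = 2 + 2 = 4.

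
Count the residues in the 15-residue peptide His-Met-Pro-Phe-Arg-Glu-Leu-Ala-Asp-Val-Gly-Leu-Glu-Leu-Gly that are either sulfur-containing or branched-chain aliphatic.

Sulfur-containing: C, M. Branched-chain aliphatic: I, L, V.
Sulfur-containing residues here: Met2 (1).
Branched-chain aliphatic residues here: Leu7, Val10, Leu12, Leu14 (4).
The two groups share no amino acid, so total = 1 + 4 = 5.

5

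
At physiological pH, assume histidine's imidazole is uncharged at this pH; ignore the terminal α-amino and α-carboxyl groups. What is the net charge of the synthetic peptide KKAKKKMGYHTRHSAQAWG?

+6

Near pH 7.4, K and R contribute +1 each, D and E contribute −1 each, and every other side chain (His included, as stated) is uncharged.
Positive (K, R): K1, K2, K4, K5, K6, R12 → +6.
Negative (D, E): none → −0.
Net charge = (+6) + (−0) = +6.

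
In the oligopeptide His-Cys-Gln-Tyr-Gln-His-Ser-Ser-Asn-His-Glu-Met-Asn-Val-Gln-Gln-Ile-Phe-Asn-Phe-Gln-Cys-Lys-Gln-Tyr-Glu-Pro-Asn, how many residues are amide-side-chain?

Asparagine (N) and glutamine (Q) have uncharged amide side chains.
Matching residues: Gln3, Gln5, Asn9, Asn13, Gln15, Gln16, Asn19, Gln21, Gln24, Asn28.

10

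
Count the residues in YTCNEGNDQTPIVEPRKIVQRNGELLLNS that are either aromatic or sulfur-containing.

Aromatic: F, W, Y. Sulfur-containing: C, M.
Aromatic residues here: Y1 (1).
Sulfur-containing residues here: C3 (1).
The two groups share no amino acid, so total = 1 + 1 = 2.

2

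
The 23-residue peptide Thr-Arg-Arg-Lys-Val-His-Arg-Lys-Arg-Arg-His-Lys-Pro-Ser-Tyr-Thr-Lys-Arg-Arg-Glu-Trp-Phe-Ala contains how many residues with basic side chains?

13

The basic amino acids are Lys (K), Arg (R), and His (H).
Matching residues: Arg2, Arg3, Lys4, His6, Arg7, Lys8, Arg9, Arg10, His11, Lys12, Lys17, Arg18, Arg19.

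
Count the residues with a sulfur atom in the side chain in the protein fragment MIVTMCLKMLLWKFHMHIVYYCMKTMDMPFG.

Only Cys (C) and Met (M) have a sulfur atom in the side chain.
Matching residues: M1, M5, C6, M9, M16, C22, M23, M26, M28.

9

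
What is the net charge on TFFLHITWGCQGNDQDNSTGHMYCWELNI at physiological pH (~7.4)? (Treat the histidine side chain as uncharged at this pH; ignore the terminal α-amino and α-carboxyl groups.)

Near pH 7.4, K and R contribute +1 each, D and E contribute −1 each, and every other side chain (His included, as stated) is uncharged.
Positive (K, R): none → +0.
Negative (D, E): D14, D16, E26 → −3.
Net charge = (+0) + (−3) = −3.

-3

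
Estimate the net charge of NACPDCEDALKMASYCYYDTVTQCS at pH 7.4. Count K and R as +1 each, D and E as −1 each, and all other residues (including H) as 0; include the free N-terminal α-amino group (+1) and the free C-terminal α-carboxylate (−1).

Positive (K, R): K11 → +1.
Negative (D, E): D5, E7, D8, D19 → −4.
The N-terminus (+1) and C-terminus (−1) cancel.
Net charge = (+1) + (−4) = −3.

-3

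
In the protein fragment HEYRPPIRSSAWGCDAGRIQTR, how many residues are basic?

K, R, and H are the three residues with basic side chains (ε-amine, guanidinium, and imidazole respectively).
Matching residues: H1, R4, R8, R18, R22.

5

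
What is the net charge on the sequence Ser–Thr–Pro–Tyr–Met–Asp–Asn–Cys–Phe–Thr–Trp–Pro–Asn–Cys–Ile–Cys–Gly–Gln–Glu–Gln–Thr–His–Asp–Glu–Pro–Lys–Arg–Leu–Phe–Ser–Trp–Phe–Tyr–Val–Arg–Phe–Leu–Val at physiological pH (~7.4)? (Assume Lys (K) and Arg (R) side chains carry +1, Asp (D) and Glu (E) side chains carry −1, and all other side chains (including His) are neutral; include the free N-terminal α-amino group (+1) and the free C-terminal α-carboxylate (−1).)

-1

Positive (K, R): Lys26, Arg27, Arg35 → +3.
Negative (D, E): Asp6, Glu19, Asp23, Glu24 → −4.
The N-terminus (+1) and C-terminus (−1) cancel.
Net charge = (+3) + (−4) = −1.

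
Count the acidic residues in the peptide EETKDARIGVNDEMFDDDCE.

9

Aspartate (D) and glutamate (E) have carboxylic-acid side chains and are the acidic amino acids.
Matching residues: E1, E2, D5, D12, E13, D16, D17, D18, E20.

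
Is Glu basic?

No

Lysine (K), arginine (R), and histidine (H) have basic, nitrogen-containing side chains.
Glutamate is not in this group.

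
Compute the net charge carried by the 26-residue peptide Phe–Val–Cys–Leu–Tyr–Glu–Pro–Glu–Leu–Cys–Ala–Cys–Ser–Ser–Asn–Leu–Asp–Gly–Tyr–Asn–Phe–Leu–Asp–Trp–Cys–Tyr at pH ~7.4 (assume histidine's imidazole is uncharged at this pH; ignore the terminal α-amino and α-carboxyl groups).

-4

Near pH 7.4, K and R contribute +1 each, D and E contribute −1 each, and every other side chain (His included, as stated) is uncharged.
Positive (K, R): none → +0.
Negative (D, E): Glu6, Glu8, Asp17, Asp23 → −4.
Net charge = (+0) + (−4) = −4.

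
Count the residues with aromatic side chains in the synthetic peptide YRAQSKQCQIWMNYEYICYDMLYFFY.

9

The aromatic amino acids are Phe (F, benzyl), Trp (W, indole), and Tyr (Y, phenol).
Matching residues: Y1, W11, Y14, Y16, Y19, Y23, F24, F25, Y26.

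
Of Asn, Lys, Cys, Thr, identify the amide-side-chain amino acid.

Only N (asparagine) and Q (glutamine) carry a side-chain carboxamide.
Of the listed options, only Asn belongs to this group.

Asn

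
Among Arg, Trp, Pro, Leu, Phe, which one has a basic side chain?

The basic amino acids are Lys (K), Arg (R), and His (H).
Of the listed options, only Arg belongs to this group.

Arg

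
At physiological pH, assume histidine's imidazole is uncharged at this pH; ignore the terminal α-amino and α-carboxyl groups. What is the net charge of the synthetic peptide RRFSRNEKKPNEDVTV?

+2

Near pH 7.4, K and R contribute +1 each, D and E contribute −1 each, and every other side chain (His included, as stated) is uncharged.
Positive (K, R): R1, R2, R5, K8, K9 → +5.
Negative (D, E): E7, E12, D13 → −3.
Net charge = (+5) + (−3) = +2.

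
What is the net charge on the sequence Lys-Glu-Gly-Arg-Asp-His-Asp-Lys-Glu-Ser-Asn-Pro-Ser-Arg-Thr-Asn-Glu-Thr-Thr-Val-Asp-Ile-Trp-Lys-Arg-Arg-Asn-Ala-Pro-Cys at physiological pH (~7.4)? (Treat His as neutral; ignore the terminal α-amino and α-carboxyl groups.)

+1

The side chains ionized at physiological pH are Lys/Arg (+1) and Asp/Glu (−1); with His treated as neutral, nothing else contributes.
Positive (K, R): Lys1, Arg4, Lys8, Arg14, Lys24, Arg25, Arg26 → +7.
Negative (D, E): Glu2, Asp5, Asp7, Glu9, Glu17, Asp21 → −6.
Net charge = (+7) + (−6) = +1.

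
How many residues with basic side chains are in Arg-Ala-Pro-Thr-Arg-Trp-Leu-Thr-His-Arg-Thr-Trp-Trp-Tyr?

K, R, and H are the three residues with basic side chains (ε-amine, guanidinium, and imidazole respectively).
Matching residues: Arg1, Arg5, His9, Arg10.

4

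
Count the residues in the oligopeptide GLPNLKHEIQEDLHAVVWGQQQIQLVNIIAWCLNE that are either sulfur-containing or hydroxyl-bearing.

1

Sulfur-containing: C, M. Hydroxyl-bearing: S, T, Y.
Sulfur-containing residues here: C32 (1).
Hydroxyl-bearing residues here: none (0).
The two groups share no amino acid, so total = 1 + 0 = 1.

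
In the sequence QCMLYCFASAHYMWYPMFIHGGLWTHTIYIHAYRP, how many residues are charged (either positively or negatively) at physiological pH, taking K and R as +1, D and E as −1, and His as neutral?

1

Charged side chains at pH ~7.4: K, R (positive); D, E (negative).
Matching residues: R34.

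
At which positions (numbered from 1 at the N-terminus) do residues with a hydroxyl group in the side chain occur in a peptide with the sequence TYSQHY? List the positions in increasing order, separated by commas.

The –OH-bearing residues are Ser, Thr (aliphatic alcohols), and Tyr (phenol).
Matching residues: T1, Y2, S3, Y6.

1, 2, 3, 6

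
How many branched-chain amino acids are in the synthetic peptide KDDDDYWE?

The BCAAs are Val, Leu, and Ile — aliphatic side chains with a branch point.
None of the 8 residues belong to this group.

0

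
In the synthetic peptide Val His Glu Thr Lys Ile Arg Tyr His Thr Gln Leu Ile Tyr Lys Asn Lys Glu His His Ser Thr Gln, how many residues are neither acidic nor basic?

13

Acidic: D, E. Basic: K, R, H. All other residues are neither.
Matching residues: Val1, Thr4, Ile6, Tyr8, Thr10, Gln11, Leu12, Ile13, Tyr14, Asn16, Ser21, Thr22, Gln23.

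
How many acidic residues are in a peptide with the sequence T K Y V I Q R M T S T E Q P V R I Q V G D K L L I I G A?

The acidic residues are Asp (D) and Glu (E), whose side chains end in a carboxylate group.
Matching residues: E12, D21.

2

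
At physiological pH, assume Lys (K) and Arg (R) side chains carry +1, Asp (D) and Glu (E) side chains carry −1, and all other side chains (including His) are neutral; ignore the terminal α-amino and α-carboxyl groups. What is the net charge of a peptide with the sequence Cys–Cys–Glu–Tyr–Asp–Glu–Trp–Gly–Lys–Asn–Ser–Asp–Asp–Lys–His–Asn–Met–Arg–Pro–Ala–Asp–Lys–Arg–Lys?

0

Positive (K, R): Lys9, Lys14, Arg18, Lys22, Arg23, Lys24 → +6.
Negative (D, E): Glu3, Asp5, Glu6, Asp12, Asp13, Asp21 → −6.
Net charge = (+6) + (−6) = 0.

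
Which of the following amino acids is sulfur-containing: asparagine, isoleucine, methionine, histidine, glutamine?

methionine

Only Cys (C) and Met (M) have a sulfur atom in the side chain.
Of the listed options, only methionine belongs to this group.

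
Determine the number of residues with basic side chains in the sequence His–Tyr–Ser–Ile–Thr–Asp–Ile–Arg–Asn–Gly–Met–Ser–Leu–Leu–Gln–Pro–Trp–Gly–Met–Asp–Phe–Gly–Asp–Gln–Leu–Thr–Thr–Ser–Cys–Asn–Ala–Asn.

Lysine (K), arginine (R), and histidine (H) have basic, nitrogen-containing side chains.
Matching residues: His1, Arg8.

2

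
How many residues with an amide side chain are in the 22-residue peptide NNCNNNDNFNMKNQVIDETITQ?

10

Asparagine (N) and glutamine (Q) have uncharged amide side chains.
Matching residues: N1, N2, N4, N5, N6, N8, N10, N13, Q14, Q22.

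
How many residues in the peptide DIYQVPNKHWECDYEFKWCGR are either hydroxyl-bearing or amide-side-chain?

4

Hydroxyl-bearing: S, T, Y. Amide-side-chain: N, Q.
Hydroxyl-bearing residues here: Y3, Y14 (2).
Amide-side-chain residues here: Q4, N7 (2).
The two groups share no amino acid, so total = 2 + 2 = 4.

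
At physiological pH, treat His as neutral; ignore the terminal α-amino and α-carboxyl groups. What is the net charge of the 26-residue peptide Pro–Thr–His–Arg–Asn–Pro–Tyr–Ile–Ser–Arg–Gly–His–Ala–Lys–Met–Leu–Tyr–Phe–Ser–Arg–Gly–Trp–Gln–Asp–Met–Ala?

Near pH 7.4, K and R contribute +1 each, D and E contribute −1 each, and every other side chain (His included, as stated) is uncharged.
Positive (K, R): Arg4, Arg10, Lys14, Arg20 → +4.
Negative (D, E): Asp24 → −1.
Net charge = (+4) + (−1) = +3.

+3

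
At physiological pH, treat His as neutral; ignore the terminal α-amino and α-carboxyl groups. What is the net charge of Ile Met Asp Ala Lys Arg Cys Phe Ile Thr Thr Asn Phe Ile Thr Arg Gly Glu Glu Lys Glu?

0

The side chains ionized at physiological pH are Lys/Arg (+1) and Asp/Glu (−1); with His treated as neutral, nothing else contributes.
Positive (K, R): Lys5, Arg6, Arg16, Lys20 → +4.
Negative (D, E): Asp3, Glu18, Glu19, Glu21 → −4.
Net charge = (+4) + (−4) = 0.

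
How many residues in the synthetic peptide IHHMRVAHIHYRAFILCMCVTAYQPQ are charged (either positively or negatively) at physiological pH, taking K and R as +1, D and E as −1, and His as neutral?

2

Charged side chains at pH ~7.4: K, R (positive); D, E (negative).
Matching residues: R5, R12.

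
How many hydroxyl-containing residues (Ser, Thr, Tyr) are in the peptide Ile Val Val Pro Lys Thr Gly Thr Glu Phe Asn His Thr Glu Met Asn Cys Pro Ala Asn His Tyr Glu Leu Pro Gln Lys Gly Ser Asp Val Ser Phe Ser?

Matching residues: Thr6, Thr8, Thr13, Tyr22, Ser29, Ser32, Ser34.

7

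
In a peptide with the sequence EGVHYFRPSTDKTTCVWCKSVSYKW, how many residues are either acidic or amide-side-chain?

Acidic: D, E. Amide-side-chain: N, Q.
Acidic residues here: E1, D11 (2).
Amide-side-chain residues here: none (0).
The two groups share no amino acid, so total = 2 + 0 = 2.

2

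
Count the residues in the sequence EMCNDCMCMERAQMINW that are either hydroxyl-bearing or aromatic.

1

Hydroxyl-bearing: S, T, Y. Aromatic: F, W, Y.
Hydroxyl-bearing residues here: none (0).
Aromatic residues here: W17 (1).
(Y belongs to both groups, but none appear in this sequence.) Total = 0 + 1 = 1.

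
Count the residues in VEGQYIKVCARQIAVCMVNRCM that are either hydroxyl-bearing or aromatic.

1

Hydroxyl-bearing: S, T, Y. Aromatic: F, W, Y.
Hydroxyl-bearing residues here: Y5 (1).
Aromatic residues here: Y5 (1).
Y is in both groups, so the 1 Y residue must not be double-counted.
Total = 1 + 1 − 1 = 1.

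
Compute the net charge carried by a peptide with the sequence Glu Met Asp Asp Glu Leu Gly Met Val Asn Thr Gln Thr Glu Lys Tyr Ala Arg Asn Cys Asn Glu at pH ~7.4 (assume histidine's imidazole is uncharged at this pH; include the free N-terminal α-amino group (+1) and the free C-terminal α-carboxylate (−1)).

-4

The side chains ionized at physiological pH are Lys/Arg (+1) and Asp/Glu (−1); with His treated as neutral, nothing else contributes.
Positive (K, R): Lys15, Arg18 → +2.
Negative (D, E): Glu1, Asp3, Asp4, Glu5, Glu14, Glu22 → −6.
The N-terminus (+1) and C-terminus (−1) cancel.
Net charge = (+2) + (−6) = −4.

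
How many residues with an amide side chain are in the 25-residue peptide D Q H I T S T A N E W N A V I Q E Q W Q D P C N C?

Asparagine (N) and glutamine (Q) have uncharged amide side chains.
Matching residues: Q2, N9, N12, Q16, Q18, Q20, N24.

7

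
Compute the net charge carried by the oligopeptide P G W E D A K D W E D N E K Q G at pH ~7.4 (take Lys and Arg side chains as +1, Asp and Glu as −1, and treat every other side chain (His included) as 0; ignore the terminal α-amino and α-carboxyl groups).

Positive (K, R): K7, K14 → +2.
Negative (D, E): E4, D5, D8, E10, D11, E13 → −6.
Net charge = (+2) + (−6) = −4.

-4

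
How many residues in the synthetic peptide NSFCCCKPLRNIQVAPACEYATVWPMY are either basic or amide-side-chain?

Basic: H, K, R. Amide-side-chain: N, Q.
Basic residues here: K7, R10 (2).
Amide-side-chain residues here: N1, N11, Q13 (3).
The two groups share no amino acid, so total = 2 + 3 = 5.

5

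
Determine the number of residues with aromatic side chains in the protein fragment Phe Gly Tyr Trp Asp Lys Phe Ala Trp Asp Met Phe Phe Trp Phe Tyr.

F, W, and Y each carry an aromatic ring on the side chain.
Matching residues: Phe1, Tyr3, Trp4, Phe7, Trp9, Phe12, Phe13, Trp14, Phe15, Tyr16.

10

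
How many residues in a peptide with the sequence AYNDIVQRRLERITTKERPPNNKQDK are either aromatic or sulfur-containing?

1

Aromatic: F, W, Y. Sulfur-containing: C, M.
Aromatic residues here: Y2 (1).
Sulfur-containing residues here: none (0).
The two groups share no amino acid, so total = 1 + 0 = 1.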